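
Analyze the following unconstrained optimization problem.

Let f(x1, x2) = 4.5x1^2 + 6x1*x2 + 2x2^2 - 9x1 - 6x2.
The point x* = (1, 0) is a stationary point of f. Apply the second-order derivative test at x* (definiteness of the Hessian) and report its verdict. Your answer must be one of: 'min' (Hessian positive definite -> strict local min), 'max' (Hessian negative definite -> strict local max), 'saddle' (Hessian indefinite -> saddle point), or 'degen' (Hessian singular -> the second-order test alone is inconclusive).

Compute the Hessian H = grad^2 f:
  H = [[9, 6], [6, 4]]
Verify stationarity: grad f(x*) = H x* + g = (0, 0).
Eigenvalues of H: 0, 13.
H has a zero eigenvalue (singular; positive semidefinite but not definite), so H is neither positive definite, negative definite, nor indefinite. The second-order test alone is inconclusive -> degen.
(Indeed, f is constant along the null direction of H through x*, so x* is not a strict local extremum.)

degen


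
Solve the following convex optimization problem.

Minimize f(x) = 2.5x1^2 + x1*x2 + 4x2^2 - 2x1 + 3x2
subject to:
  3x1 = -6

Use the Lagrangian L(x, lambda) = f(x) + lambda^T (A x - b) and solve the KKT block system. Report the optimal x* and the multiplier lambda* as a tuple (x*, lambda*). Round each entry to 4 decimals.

Form the Lagrangian:
  L(x, lambda) = (1/2) x^T Q x + c^T x + lambda^T (A x - b)
Stationarity (grad_x L = 0): Q x + c + A^T lambda = 0.
Primal feasibility: A x = b.

This gives the KKT block system:
  [ Q   A^T ] [ x     ]   [-c ]
  [ A    0  ] [ lambda ] = [ b ]

Solving the linear system:
  x*      = (-2, -0.125)
  lambda* = (4.0417)
  f(x*)   = 13.9375

x* = (-2, -0.125), lambda* = (4.0417)


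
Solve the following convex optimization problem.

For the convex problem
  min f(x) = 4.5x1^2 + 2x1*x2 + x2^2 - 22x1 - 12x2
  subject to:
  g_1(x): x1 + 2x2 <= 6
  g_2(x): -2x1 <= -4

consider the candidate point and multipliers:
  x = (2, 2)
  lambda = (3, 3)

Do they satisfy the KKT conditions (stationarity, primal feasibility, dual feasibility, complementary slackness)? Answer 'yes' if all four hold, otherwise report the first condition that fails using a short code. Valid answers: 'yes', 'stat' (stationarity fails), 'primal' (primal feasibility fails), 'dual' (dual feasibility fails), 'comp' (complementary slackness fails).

Gradient of f: grad f(x) = Q x + c = (0, -4)
Constraint values g_i(x) = a_i^T x - b_i:
  g_1((2, 2)) = 0
  g_2((2, 2)) = 0
Stationarity residual: grad f(x) + sum_i lambda_i a_i = (-3, 2)
  -> stationarity FAILS
Primal feasibility (all g_i <= 0): OK
Dual feasibility (all lambda_i >= 0): OK
Complementary slackness (lambda_i * g_i(x) = 0 for all i): OK

Verdict: the first failing condition is stationarity -> stat.

stat


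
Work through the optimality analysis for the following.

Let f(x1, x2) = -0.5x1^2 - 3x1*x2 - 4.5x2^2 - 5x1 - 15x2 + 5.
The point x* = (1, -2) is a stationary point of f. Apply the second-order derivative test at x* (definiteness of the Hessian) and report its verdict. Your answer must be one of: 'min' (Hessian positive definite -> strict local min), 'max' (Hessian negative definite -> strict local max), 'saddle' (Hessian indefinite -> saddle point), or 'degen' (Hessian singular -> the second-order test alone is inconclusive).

Compute the Hessian H = grad^2 f:
  H = [[-1, -3], [-3, -9]]
Verify stationarity: grad f(x*) = H x* + g = (0, 0).
Eigenvalues of H: -10, 0.
H has a zero eigenvalue (singular; negative semidefinite but not definite), so H is neither positive definite, negative definite, nor indefinite. The second-order test alone is inconclusive -> degen.
(Indeed, f is constant along the null direction of H through x*, so x* is not a strict local extremum.)

degen


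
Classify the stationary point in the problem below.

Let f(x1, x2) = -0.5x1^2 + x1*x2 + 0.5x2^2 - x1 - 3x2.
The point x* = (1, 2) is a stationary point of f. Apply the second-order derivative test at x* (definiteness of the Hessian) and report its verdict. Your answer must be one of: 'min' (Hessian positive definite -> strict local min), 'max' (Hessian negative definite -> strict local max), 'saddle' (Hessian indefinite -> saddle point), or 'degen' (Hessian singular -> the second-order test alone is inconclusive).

Compute the Hessian H = grad^2 f:
  H = [[-1, 1], [1, 1]]
Verify stationarity: grad f(x*) = H x* + g = (0, 0).
Eigenvalues of H: -1.4142, 1.4142.
Eigenvalues have mixed signs, so H is indefinite -> x* is a saddle point.

saddle


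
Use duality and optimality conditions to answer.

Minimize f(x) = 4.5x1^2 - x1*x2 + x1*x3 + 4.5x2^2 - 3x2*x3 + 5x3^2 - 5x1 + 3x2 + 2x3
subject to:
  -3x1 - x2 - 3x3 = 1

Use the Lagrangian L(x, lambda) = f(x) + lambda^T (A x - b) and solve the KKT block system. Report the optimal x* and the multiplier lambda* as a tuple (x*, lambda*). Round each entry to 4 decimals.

Form the Lagrangian:
  L(x, lambda) = (1/2) x^T Q x + c^T x + lambda^T (A x - b)
Stationarity (grad_x L = 0): Q x + c + A^T lambda = 0.
Primal feasibility: A x = b.

This gives the KKT block system:
  [ Q   A^T ] [ x     ]   [-c ]
  [ A    0  ] [ lambda ] = [ b ]

Solving the linear system:
  x*      = (0.3907, -0.5283, -0.5479)
  lambda* = (-0.5012)
  f(x*)   = -2.0663

x* = (0.3907, -0.5283, -0.5479), lambda* = (-0.5012)


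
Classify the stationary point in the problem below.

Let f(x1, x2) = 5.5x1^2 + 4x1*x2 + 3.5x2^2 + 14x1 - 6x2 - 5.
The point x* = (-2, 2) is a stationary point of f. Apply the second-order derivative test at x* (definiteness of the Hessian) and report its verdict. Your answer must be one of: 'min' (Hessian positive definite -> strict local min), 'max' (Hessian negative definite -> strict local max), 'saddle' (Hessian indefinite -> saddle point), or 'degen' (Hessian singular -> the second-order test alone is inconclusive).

Compute the Hessian H = grad^2 f:
  H = [[11, 4], [4, 7]]
Verify stationarity: grad f(x*) = H x* + g = (0, 0).
Eigenvalues of H: 4.5279, 13.4721.
Both eigenvalues > 0, so H is positive definite -> x* is a strict local min.

min


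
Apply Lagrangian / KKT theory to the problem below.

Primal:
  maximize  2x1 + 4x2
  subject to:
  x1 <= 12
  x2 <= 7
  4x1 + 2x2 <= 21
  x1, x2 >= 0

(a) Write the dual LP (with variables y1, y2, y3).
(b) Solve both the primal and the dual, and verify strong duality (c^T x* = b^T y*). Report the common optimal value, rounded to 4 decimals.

The standard primal-dual pair for 'max c^T x s.t. A x <= b, x >= 0' is:
  Dual:  min b^T y  s.t.  A^T y >= c,  y >= 0.

So the dual LP is:
  minimize  12y1 + 7y2 + 21y3
  subject to:
    y1 + 4y3 >= 2
    y2 + 2y3 >= 4
    y1, y2, y3 >= 0

Solving the primal: x* = (1.75, 7).
  primal value c^T x* = 31.5.
Solving the dual: y* = (0, 3, 0.5).
  dual value b^T y* = 31.5.
Strong duality: c^T x* = b^T y*. Confirmed.

31.5


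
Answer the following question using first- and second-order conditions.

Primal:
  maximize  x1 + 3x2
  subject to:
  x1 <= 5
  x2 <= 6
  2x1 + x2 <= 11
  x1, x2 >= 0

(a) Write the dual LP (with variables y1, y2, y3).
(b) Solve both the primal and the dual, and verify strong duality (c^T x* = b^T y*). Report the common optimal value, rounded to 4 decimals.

The standard primal-dual pair for 'max c^T x s.t. A x <= b, x >= 0' is:
  Dual:  min b^T y  s.t.  A^T y >= c,  y >= 0.

So the dual LP is:
  minimize  5y1 + 6y2 + 11y3
  subject to:
    y1 + 2y3 >= 1
    y2 + y3 >= 3
    y1, y2, y3 >= 0

Solving the primal: x* = (2.5, 6).
  primal value c^T x* = 20.5.
Solving the dual: y* = (0, 2.5, 0.5).
  dual value b^T y* = 20.5.
Strong duality: c^T x* = b^T y*. Confirmed.

20.5


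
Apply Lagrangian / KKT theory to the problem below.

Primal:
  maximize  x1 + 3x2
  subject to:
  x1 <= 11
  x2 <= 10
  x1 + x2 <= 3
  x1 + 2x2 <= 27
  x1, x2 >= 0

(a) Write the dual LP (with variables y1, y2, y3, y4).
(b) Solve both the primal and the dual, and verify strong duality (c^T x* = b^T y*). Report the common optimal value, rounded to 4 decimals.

The standard primal-dual pair for 'max c^T x s.t. A x <= b, x >= 0' is:
  Dual:  min b^T y  s.t.  A^T y >= c,  y >= 0.

So the dual LP is:
  minimize  11y1 + 10y2 + 3y3 + 27y4
  subject to:
    y1 + y3 + y4 >= 1
    y2 + y3 + 2y4 >= 3
    y1, y2, y3, y4 >= 0

Solving the primal: x* = (0, 3).
  primal value c^T x* = 9.
Solving the dual: y* = (0, 0, 3, 0).
  dual value b^T y* = 9.
Strong duality: c^T x* = b^T y*. Confirmed.

9


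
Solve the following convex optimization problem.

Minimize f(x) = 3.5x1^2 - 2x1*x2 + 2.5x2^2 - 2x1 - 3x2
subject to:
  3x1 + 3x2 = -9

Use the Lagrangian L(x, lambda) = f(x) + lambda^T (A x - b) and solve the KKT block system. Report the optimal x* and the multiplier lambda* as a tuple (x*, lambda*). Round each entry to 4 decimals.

Form the Lagrangian:
  L(x, lambda) = (1/2) x^T Q x + c^T x + lambda^T (A x - b)
Stationarity (grad_x L = 0): Q x + c + A^T lambda = 0.
Primal feasibility: A x = b.

This gives the KKT block system:
  [ Q   A^T ] [ x     ]   [-c ]
  [ A    0  ] [ lambda ] = [ b ]

Solving the linear system:
  x*      = (-1.375, -1.625)
  lambda* = (2.7917)
  f(x*)   = 16.375

x* = (-1.375, -1.625), lambda* = (2.7917)


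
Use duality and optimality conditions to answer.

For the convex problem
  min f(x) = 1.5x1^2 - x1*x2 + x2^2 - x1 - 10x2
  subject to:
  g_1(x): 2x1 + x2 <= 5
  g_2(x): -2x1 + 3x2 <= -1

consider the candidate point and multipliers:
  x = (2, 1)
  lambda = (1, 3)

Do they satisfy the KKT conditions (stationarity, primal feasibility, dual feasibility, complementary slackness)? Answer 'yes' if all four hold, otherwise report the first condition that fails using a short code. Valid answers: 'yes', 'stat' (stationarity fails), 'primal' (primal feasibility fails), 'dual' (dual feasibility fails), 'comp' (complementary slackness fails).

Gradient of f: grad f(x) = Q x + c = (4, -10)
Constraint values g_i(x) = a_i^T x - b_i:
  g_1((2, 1)) = 0
  g_2((2, 1)) = 0
Stationarity residual: grad f(x) + sum_i lambda_i a_i = (0, 0)
  -> stationarity OK
Primal feasibility (all g_i <= 0): OK
Dual feasibility (all lambda_i >= 0): OK
Complementary slackness (lambda_i * g_i(x) = 0 for all i): OK

Verdict: yes, KKT holds.

yes


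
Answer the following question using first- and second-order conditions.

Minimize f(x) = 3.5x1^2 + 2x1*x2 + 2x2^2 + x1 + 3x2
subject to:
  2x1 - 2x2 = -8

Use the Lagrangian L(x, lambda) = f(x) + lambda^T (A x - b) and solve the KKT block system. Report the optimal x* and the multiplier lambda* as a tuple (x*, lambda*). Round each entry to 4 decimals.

Form the Lagrangian:
  L(x, lambda) = (1/2) x^T Q x + c^T x + lambda^T (A x - b)
Stationarity (grad_x L = 0): Q x + c + A^T lambda = 0.
Primal feasibility: A x = b.

This gives the KKT block system:
  [ Q   A^T ] [ x     ]   [-c ]
  [ A    0  ] [ lambda ] = [ b ]

Solving the linear system:
  x*      = (-1.8667, 2.1333)
  lambda* = (3.9)
  f(x*)   = 17.8667

x* = (-1.8667, 2.1333), lambda* = (3.9)


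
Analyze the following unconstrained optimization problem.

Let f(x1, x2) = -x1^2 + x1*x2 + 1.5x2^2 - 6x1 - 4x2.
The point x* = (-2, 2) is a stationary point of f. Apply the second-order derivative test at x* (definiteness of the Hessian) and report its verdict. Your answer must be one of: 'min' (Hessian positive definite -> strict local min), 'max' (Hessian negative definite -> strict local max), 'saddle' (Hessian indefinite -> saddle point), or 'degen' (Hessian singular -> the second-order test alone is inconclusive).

Compute the Hessian H = grad^2 f:
  H = [[-2, 1], [1, 3]]
Verify stationarity: grad f(x*) = H x* + g = (0, 0).
Eigenvalues of H: -2.1926, 3.1926.
Eigenvalues have mixed signs, so H is indefinite -> x* is a saddle point.

saddle


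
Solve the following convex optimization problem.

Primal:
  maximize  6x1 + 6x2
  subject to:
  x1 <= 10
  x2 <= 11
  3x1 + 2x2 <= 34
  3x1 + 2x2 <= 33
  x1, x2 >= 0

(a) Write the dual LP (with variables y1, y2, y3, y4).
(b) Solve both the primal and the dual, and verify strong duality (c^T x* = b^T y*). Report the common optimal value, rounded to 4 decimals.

The standard primal-dual pair for 'max c^T x s.t. A x <= b, x >= 0' is:
  Dual:  min b^T y  s.t.  A^T y >= c,  y >= 0.

So the dual LP is:
  minimize  10y1 + 11y2 + 34y3 + 33y4
  subject to:
    y1 + 3y3 + 3y4 >= 6
    y2 + 2y3 + 2y4 >= 6
    y1, y2, y3, y4 >= 0

Solving the primal: x* = (3.6667, 11).
  primal value c^T x* = 88.
Solving the dual: y* = (0, 2, 0, 2).
  dual value b^T y* = 88.
Strong duality: c^T x* = b^T y*. Confirmed.

88


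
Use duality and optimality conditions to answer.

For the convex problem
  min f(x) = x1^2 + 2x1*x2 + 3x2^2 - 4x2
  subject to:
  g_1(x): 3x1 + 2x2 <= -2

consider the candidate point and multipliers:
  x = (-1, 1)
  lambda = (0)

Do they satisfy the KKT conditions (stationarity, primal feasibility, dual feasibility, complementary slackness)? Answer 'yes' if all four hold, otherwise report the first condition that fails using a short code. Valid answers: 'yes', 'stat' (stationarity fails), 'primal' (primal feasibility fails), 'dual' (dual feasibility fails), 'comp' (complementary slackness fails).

Gradient of f: grad f(x) = Q x + c = (0, 0)
Constraint values g_i(x) = a_i^T x - b_i:
  g_1((-1, 1)) = 1
Stationarity residual: grad f(x) + sum_i lambda_i a_i = (0, 0)
  -> stationarity OK
Primal feasibility (all g_i <= 0): FAILS
Dual feasibility (all lambda_i >= 0): OK
Complementary slackness (lambda_i * g_i(x) = 0 for all i): OK

Verdict: the first failing condition is primal_feasibility -> primal.

primal


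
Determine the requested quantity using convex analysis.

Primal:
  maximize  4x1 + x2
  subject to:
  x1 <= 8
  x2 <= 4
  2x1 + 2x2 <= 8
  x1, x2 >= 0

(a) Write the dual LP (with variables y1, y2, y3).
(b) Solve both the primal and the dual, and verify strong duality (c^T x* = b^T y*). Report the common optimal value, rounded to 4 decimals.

The standard primal-dual pair for 'max c^T x s.t. A x <= b, x >= 0' is:
  Dual:  min b^T y  s.t.  A^T y >= c,  y >= 0.

So the dual LP is:
  minimize  8y1 + 4y2 + 8y3
  subject to:
    y1 + 2y3 >= 4
    y2 + 2y3 >= 1
    y1, y2, y3 >= 0

Solving the primal: x* = (4, 0).
  primal value c^T x* = 16.
Solving the dual: y* = (0, 0, 2).
  dual value b^T y* = 16.
Strong duality: c^T x* = b^T y*. Confirmed.

16


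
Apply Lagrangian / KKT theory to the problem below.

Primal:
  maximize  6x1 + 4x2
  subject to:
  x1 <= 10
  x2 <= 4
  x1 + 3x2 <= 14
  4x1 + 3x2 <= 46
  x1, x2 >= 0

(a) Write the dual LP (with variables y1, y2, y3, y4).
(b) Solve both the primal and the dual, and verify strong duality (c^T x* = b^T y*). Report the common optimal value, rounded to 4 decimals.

The standard primal-dual pair for 'max c^T x s.t. A x <= b, x >= 0' is:
  Dual:  min b^T y  s.t.  A^T y >= c,  y >= 0.

So the dual LP is:
  minimize  10y1 + 4y2 + 14y3 + 46y4
  subject to:
    y1 + y3 + 4y4 >= 6
    y2 + 3y3 + 3y4 >= 4
    y1, y2, y3, y4 >= 0

Solving the primal: x* = (10, 1.3333).
  primal value c^T x* = 65.3333.
Solving the dual: y* = (4.6667, 0, 1.3333, 0).
  dual value b^T y* = 65.3333.
Strong duality: c^T x* = b^T y*. Confirmed.

65.3333


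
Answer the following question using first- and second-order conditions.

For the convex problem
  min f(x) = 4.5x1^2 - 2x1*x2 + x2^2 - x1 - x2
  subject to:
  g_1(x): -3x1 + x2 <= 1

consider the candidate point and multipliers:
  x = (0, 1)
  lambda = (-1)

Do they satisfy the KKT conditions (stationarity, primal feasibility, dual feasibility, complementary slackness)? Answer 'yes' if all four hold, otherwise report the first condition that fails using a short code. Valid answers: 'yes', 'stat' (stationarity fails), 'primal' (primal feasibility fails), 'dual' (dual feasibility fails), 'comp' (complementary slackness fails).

Gradient of f: grad f(x) = Q x + c = (-3, 1)
Constraint values g_i(x) = a_i^T x - b_i:
  g_1((0, 1)) = 0
Stationarity residual: grad f(x) + sum_i lambda_i a_i = (0, 0)
  -> stationarity OK
Primal feasibility (all g_i <= 0): OK
Dual feasibility (all lambda_i >= 0): FAILS
Complementary slackness (lambda_i * g_i(x) = 0 for all i): OK

Verdict: the first failing condition is dual_feasibility -> dual.

dual


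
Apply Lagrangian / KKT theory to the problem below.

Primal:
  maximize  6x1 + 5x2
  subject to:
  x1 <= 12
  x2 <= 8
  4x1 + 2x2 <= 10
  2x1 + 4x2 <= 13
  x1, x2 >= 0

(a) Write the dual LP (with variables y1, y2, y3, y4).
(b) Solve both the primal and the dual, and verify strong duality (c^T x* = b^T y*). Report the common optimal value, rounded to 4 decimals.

The standard primal-dual pair for 'max c^T x s.t. A x <= b, x >= 0' is:
  Dual:  min b^T y  s.t.  A^T y >= c,  y >= 0.

So the dual LP is:
  minimize  12y1 + 8y2 + 10y3 + 13y4
  subject to:
    y1 + 4y3 + 2y4 >= 6
    y2 + 2y3 + 4y4 >= 5
    y1, y2, y3, y4 >= 0

Solving the primal: x* = (1.1667, 2.6667).
  primal value c^T x* = 20.3333.
Solving the dual: y* = (0, 0, 1.1667, 0.6667).
  dual value b^T y* = 20.3333.
Strong duality: c^T x* = b^T y*. Confirmed.

20.3333


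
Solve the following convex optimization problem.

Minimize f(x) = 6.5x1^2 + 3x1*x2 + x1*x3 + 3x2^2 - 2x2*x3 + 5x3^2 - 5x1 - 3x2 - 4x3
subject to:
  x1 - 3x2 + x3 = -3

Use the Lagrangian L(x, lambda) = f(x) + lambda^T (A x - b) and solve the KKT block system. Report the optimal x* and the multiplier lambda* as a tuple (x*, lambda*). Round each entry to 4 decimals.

Form the Lagrangian:
  L(x, lambda) = (1/2) x^T Q x + c^T x + lambda^T (A x - b)
Stationarity (grad_x L = 0): Q x + c + A^T lambda = 0.
Primal feasibility: A x = b.

This gives the KKT block system:
  [ Q   A^T ] [ x     ]   [-c ]
  [ A    0  ] [ lambda ] = [ b ]

Solving the linear system:
  x*      = (-0.0047, 1.1773, 0.5367)
  lambda* = (0.9922)
  f(x*)   = -1.3395

x* = (-0.0047, 1.1773, 0.5367), lambda* = (0.9922)


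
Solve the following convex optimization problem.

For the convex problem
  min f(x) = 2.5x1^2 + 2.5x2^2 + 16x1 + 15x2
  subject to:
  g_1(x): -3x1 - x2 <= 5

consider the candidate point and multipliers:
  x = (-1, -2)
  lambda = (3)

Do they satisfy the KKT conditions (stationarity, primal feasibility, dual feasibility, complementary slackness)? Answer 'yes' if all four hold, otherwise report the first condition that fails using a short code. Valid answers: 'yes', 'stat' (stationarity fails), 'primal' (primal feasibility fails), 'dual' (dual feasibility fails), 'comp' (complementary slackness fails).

Gradient of f: grad f(x) = Q x + c = (11, 5)
Constraint values g_i(x) = a_i^T x - b_i:
  g_1((-1, -2)) = 0
Stationarity residual: grad f(x) + sum_i lambda_i a_i = (2, 2)
  -> stationarity FAILS
Primal feasibility (all g_i <= 0): OK
Dual feasibility (all lambda_i >= 0): OK
Complementary slackness (lambda_i * g_i(x) = 0 for all i): OK

Verdict: the first failing condition is stationarity -> stat.

stat


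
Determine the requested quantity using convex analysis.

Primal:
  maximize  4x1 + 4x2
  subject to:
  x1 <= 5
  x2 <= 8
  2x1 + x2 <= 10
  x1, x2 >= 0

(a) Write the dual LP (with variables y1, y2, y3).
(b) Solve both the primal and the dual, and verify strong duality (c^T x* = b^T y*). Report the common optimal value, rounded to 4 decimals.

The standard primal-dual pair for 'max c^T x s.t. A x <= b, x >= 0' is:
  Dual:  min b^T y  s.t.  A^T y >= c,  y >= 0.

So the dual LP is:
  minimize  5y1 + 8y2 + 10y3
  subject to:
    y1 + 2y3 >= 4
    y2 + y3 >= 4
    y1, y2, y3 >= 0

Solving the primal: x* = (1, 8).
  primal value c^T x* = 36.
Solving the dual: y* = (0, 2, 2).
  dual value b^T y* = 36.
Strong duality: c^T x* = b^T y*. Confirmed.

36


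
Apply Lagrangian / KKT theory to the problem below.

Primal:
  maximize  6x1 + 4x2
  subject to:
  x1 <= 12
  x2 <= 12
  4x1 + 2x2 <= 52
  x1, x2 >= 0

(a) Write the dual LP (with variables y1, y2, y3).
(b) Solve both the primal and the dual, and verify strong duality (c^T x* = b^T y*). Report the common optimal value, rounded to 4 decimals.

The standard primal-dual pair for 'max c^T x s.t. A x <= b, x >= 0' is:
  Dual:  min b^T y  s.t.  A^T y >= c,  y >= 0.

So the dual LP is:
  minimize  12y1 + 12y2 + 52y3
  subject to:
    y1 + 4y3 >= 6
    y2 + 2y3 >= 4
    y1, y2, y3 >= 0

Solving the primal: x* = (7, 12).
  primal value c^T x* = 90.
Solving the dual: y* = (0, 1, 1.5).
  dual value b^T y* = 90.
Strong duality: c^T x* = b^T y*. Confirmed.

90


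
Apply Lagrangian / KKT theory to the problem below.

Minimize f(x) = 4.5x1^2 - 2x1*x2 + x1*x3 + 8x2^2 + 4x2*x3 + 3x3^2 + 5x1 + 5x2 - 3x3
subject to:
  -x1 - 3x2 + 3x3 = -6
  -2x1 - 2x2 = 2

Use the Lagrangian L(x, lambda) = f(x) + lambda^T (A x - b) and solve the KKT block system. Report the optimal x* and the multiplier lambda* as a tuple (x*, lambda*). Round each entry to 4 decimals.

Form the Lagrangian:
  L(x, lambda) = (1/2) x^T Q x + c^T x + lambda^T (A x - b)
Stationarity (grad_x L = 0): Q x + c + A^T lambda = 0.
Primal feasibility: A x = b.

This gives the KKT block system:
  [ Q   A^T ] [ x     ]   [-c ]
  [ A    0  ] [ lambda ] = [ b ]

Solving the linear system:
  x*      = (-1.2243, 0.2243, -2.1838)
  lambda* = (5.4766, -7.0639)
  f(x*)   = 24.2695

x* = (-1.2243, 0.2243, -2.1838), lambda* = (5.4766, -7.0639)


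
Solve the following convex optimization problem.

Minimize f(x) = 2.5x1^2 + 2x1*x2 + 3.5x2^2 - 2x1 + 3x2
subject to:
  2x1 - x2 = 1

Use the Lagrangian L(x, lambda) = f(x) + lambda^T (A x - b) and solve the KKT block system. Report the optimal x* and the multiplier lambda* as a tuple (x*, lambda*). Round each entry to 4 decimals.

Form the Lagrangian:
  L(x, lambda) = (1/2) x^T Q x + c^T x + lambda^T (A x - b)
Stationarity (grad_x L = 0): Q x + c + A^T lambda = 0.
Primal feasibility: A x = b.

This gives the KKT block system:
  [ Q   A^T ] [ x     ]   [-c ]
  [ A    0  ] [ lambda ] = [ b ]

Solving the linear system:
  x*      = (0.2927, -0.4146)
  lambda* = (0.6829)
  f(x*)   = -1.2561

x* = (0.2927, -0.4146), lambda* = (0.6829)


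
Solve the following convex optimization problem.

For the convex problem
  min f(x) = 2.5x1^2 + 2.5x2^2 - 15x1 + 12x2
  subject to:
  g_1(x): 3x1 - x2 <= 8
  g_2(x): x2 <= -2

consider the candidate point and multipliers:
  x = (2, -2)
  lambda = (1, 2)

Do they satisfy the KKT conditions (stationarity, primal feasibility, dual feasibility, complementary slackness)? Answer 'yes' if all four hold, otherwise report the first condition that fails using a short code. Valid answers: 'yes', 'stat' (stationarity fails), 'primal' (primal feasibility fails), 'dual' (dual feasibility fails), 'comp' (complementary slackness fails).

Gradient of f: grad f(x) = Q x + c = (-5, 2)
Constraint values g_i(x) = a_i^T x - b_i:
  g_1((2, -2)) = 0
  g_2((2, -2)) = 0
Stationarity residual: grad f(x) + sum_i lambda_i a_i = (-2, 3)
  -> stationarity FAILS
Primal feasibility (all g_i <= 0): OK
Dual feasibility (all lambda_i >= 0): OK
Complementary slackness (lambda_i * g_i(x) = 0 for all i): OK

Verdict: the first failing condition is stationarity -> stat.

stat


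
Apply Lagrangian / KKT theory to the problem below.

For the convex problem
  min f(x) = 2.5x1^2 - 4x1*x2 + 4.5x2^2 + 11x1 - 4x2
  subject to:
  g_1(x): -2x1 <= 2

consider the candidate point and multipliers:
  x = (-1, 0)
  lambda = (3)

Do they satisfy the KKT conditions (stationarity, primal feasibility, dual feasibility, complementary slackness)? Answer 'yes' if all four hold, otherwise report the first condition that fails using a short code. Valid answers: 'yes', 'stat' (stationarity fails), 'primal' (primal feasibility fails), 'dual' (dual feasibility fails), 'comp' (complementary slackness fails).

Gradient of f: grad f(x) = Q x + c = (6, 0)
Constraint values g_i(x) = a_i^T x - b_i:
  g_1((-1, 0)) = 0
Stationarity residual: grad f(x) + sum_i lambda_i a_i = (0, 0)
  -> stationarity OK
Primal feasibility (all g_i <= 0): OK
Dual feasibility (all lambda_i >= 0): OK
Complementary slackness (lambda_i * g_i(x) = 0 for all i): OK

Verdict: yes, KKT holds.

yes


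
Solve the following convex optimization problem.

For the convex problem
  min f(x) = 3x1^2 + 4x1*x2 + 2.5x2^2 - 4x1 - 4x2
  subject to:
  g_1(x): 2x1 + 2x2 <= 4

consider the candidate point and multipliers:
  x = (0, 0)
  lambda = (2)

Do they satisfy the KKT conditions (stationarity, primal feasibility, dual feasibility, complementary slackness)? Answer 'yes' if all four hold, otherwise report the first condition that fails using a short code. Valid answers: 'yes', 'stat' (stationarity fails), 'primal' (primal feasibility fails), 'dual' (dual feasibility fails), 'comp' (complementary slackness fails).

Gradient of f: grad f(x) = Q x + c = (-4, -4)
Constraint values g_i(x) = a_i^T x - b_i:
  g_1((0, 0)) = -4
Stationarity residual: grad f(x) + sum_i lambda_i a_i = (0, 0)
  -> stationarity OK
Primal feasibility (all g_i <= 0): OK
Dual feasibility (all lambda_i >= 0): OK
Complementary slackness (lambda_i * g_i(x) = 0 for all i): FAILS

Verdict: the first failing condition is complementary_slackness -> comp.

comp


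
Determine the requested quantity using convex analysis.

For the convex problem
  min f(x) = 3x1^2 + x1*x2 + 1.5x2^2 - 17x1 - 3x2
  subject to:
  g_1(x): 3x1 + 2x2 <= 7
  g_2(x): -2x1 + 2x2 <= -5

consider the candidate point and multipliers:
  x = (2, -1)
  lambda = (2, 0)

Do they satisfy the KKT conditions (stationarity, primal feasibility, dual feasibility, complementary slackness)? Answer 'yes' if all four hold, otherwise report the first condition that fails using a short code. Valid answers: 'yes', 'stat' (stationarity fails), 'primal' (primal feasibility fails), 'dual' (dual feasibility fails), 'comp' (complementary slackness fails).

Gradient of f: grad f(x) = Q x + c = (-6, -4)
Constraint values g_i(x) = a_i^T x - b_i:
  g_1((2, -1)) = -3
  g_2((2, -1)) = -1
Stationarity residual: grad f(x) + sum_i lambda_i a_i = (0, 0)
  -> stationarity OK
Primal feasibility (all g_i <= 0): OK
Dual feasibility (all lambda_i >= 0): OK
Complementary slackness (lambda_i * g_i(x) = 0 for all i): FAILS

Verdict: the first failing condition is complementary_slackness -> comp.

comp


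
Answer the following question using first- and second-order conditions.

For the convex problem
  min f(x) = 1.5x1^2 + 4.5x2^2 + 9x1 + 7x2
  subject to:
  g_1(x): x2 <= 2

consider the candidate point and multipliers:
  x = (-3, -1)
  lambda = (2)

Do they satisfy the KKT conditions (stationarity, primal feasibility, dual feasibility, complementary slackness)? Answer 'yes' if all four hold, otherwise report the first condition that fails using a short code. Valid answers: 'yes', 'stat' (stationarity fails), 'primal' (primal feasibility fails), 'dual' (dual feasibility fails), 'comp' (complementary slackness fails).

Gradient of f: grad f(x) = Q x + c = (0, -2)
Constraint values g_i(x) = a_i^T x - b_i:
  g_1((-3, -1)) = -3
Stationarity residual: grad f(x) + sum_i lambda_i a_i = (0, 0)
  -> stationarity OK
Primal feasibility (all g_i <= 0): OK
Dual feasibility (all lambda_i >= 0): OK
Complementary slackness (lambda_i * g_i(x) = 0 for all i): FAILS

Verdict: the first failing condition is complementary_slackness -> comp.

comp


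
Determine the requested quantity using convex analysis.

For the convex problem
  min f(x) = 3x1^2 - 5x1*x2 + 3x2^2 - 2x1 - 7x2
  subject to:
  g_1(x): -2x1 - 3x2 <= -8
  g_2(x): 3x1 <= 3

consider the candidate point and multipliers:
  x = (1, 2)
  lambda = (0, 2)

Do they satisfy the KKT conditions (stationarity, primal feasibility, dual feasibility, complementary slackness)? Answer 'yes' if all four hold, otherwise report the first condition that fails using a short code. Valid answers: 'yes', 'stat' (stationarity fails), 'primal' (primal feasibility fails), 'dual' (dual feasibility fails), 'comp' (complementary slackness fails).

Gradient of f: grad f(x) = Q x + c = (-6, 0)
Constraint values g_i(x) = a_i^T x - b_i:
  g_1((1, 2)) = 0
  g_2((1, 2)) = 0
Stationarity residual: grad f(x) + sum_i lambda_i a_i = (0, 0)
  -> stationarity OK
Primal feasibility (all g_i <= 0): OK
Dual feasibility (all lambda_i >= 0): OK
Complementary slackness (lambda_i * g_i(x) = 0 for all i): OK

Verdict: yes, KKT holds.

yes


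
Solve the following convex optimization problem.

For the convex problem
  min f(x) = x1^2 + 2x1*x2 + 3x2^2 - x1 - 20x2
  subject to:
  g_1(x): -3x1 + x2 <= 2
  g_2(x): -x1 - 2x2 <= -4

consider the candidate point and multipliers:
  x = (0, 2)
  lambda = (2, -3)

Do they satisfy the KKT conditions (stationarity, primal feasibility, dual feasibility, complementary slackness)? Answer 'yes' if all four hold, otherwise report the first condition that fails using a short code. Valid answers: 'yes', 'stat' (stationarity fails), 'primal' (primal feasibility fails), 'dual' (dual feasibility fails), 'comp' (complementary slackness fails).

Gradient of f: grad f(x) = Q x + c = (3, -8)
Constraint values g_i(x) = a_i^T x - b_i:
  g_1((0, 2)) = 0
  g_2((0, 2)) = 0
Stationarity residual: grad f(x) + sum_i lambda_i a_i = (0, 0)
  -> stationarity OK
Primal feasibility (all g_i <= 0): OK
Dual feasibility (all lambda_i >= 0): FAILS
Complementary slackness (lambda_i * g_i(x) = 0 for all i): OK

Verdict: the first failing condition is dual_feasibility -> dual.

dual


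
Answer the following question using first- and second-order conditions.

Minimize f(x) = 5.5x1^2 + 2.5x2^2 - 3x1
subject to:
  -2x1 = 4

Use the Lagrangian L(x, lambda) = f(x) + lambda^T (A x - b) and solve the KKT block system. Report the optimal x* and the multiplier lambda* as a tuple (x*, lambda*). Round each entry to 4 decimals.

Form the Lagrangian:
  L(x, lambda) = (1/2) x^T Q x + c^T x + lambda^T (A x - b)
Stationarity (grad_x L = 0): Q x + c + A^T lambda = 0.
Primal feasibility: A x = b.

This gives the KKT block system:
  [ Q   A^T ] [ x     ]   [-c ]
  [ A    0  ] [ lambda ] = [ b ]

Solving the linear system:
  x*      = (-2, 0)
  lambda* = (-12.5)
  f(x*)   = 28

x* = (-2, 0), lambda* = (-12.5)


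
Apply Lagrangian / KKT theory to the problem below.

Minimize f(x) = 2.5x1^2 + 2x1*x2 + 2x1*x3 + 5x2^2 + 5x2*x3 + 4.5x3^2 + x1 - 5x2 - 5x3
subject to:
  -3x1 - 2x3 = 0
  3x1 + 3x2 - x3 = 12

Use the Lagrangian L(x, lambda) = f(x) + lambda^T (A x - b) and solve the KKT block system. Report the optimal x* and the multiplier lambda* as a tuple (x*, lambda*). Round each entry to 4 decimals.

Form the Lagrangian:
  L(x, lambda) = (1/2) x^T Q x + c^T x + lambda^T (A x - b)
Stationarity (grad_x L = 0): Q x + c + A^T lambda = 0.
Primal feasibility: A x = b.

This gives the KKT block system:
  [ Q   A^T ] [ x     ]   [-c ]
  [ A    0  ] [ lambda ] = [ b ]

Solving the linear system:
  x*      = (1.133, 2.3004, -1.6996)
  lambda* = (-1.3019, -3.9242)
  f(x*)   = 22.6094

x* = (1.133, 2.3004, -1.6996), lambda* = (-1.3019, -3.9242)


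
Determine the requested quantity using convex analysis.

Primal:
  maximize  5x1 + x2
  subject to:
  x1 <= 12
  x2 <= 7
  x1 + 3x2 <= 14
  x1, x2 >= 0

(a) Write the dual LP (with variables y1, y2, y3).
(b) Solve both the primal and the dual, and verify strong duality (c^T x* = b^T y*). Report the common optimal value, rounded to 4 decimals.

The standard primal-dual pair for 'max c^T x s.t. A x <= b, x >= 0' is:
  Dual:  min b^T y  s.t.  A^T y >= c,  y >= 0.

So the dual LP is:
  minimize  12y1 + 7y2 + 14y3
  subject to:
    y1 + y3 >= 5
    y2 + 3y3 >= 1
    y1, y2, y3 >= 0

Solving the primal: x* = (12, 0.6667).
  primal value c^T x* = 60.6667.
Solving the dual: y* = (4.6667, 0, 0.3333).
  dual value b^T y* = 60.6667.
Strong duality: c^T x* = b^T y*. Confirmed.

60.6667


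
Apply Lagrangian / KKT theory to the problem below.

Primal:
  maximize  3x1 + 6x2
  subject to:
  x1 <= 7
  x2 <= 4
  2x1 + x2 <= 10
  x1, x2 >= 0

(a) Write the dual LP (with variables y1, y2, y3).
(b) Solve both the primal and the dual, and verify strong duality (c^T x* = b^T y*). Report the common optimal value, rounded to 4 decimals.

The standard primal-dual pair for 'max c^T x s.t. A x <= b, x >= 0' is:
  Dual:  min b^T y  s.t.  A^T y >= c,  y >= 0.

So the dual LP is:
  minimize  7y1 + 4y2 + 10y3
  subject to:
    y1 + 2y3 >= 3
    y2 + y3 >= 6
    y1, y2, y3 >= 0

Solving the primal: x* = (3, 4).
  primal value c^T x* = 33.
Solving the dual: y* = (0, 4.5, 1.5).
  dual value b^T y* = 33.
Strong duality: c^T x* = b^T y*. Confirmed.

33


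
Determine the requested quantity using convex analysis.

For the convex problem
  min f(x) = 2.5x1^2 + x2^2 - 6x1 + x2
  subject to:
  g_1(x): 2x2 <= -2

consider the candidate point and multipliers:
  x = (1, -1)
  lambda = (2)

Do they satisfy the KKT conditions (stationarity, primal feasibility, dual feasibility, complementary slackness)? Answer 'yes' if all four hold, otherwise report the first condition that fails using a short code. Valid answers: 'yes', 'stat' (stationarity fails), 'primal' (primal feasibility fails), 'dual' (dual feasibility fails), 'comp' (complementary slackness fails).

Gradient of f: grad f(x) = Q x + c = (-1, -1)
Constraint values g_i(x) = a_i^T x - b_i:
  g_1((1, -1)) = 0
Stationarity residual: grad f(x) + sum_i lambda_i a_i = (-1, 3)
  -> stationarity FAILS
Primal feasibility (all g_i <= 0): OK
Dual feasibility (all lambda_i >= 0): OK
Complementary slackness (lambda_i * g_i(x) = 0 for all i): OK

Verdict: the first failing condition is stationarity -> stat.

stat


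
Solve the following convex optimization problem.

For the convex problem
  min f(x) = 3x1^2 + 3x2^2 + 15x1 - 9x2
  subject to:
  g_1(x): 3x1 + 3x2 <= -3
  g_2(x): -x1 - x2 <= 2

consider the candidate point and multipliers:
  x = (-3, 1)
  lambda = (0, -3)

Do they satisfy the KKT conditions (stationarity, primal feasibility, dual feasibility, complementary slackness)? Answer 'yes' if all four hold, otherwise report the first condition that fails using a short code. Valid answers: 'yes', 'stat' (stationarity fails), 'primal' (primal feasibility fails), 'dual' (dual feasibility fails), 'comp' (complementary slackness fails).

Gradient of f: grad f(x) = Q x + c = (-3, -3)
Constraint values g_i(x) = a_i^T x - b_i:
  g_1((-3, 1)) = -3
  g_2((-3, 1)) = 0
Stationarity residual: grad f(x) + sum_i lambda_i a_i = (0, 0)
  -> stationarity OK
Primal feasibility (all g_i <= 0): OK
Dual feasibility (all lambda_i >= 0): FAILS
Complementary slackness (lambda_i * g_i(x) = 0 for all i): OK

Verdict: the first failing condition is dual_feasibility -> dual.

dual


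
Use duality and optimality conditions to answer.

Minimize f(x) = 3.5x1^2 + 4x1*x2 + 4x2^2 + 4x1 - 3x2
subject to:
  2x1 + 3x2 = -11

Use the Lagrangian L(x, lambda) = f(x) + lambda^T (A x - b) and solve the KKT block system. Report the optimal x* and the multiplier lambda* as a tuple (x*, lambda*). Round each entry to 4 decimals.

Form the Lagrangian:
  L(x, lambda) = (1/2) x^T Q x + c^T x + lambda^T (A x - b)
Stationarity (grad_x L = 0): Q x + c + A^T lambda = 0.
Primal feasibility: A x = b.

This gives the KKT block system:
  [ Q   A^T ] [ x     ]   [-c ]
  [ A    0  ] [ lambda ] = [ b ]

Solving the linear system:
  x*      = (-2.0851, -2.2766)
  lambda* = (9.8511)
  f(x*)   = 53.4255

x* = (-2.0851, -2.2766), lambda* = (9.8511)


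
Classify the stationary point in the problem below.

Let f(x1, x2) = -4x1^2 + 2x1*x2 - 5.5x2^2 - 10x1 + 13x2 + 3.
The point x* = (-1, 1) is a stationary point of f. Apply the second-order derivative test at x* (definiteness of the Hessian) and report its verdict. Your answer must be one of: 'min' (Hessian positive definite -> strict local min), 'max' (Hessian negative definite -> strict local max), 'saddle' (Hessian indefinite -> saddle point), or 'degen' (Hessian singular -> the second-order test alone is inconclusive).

Compute the Hessian H = grad^2 f:
  H = [[-8, 2], [2, -11]]
Verify stationarity: grad f(x*) = H x* + g = (0, 0).
Eigenvalues of H: -12, -7.
Both eigenvalues < 0, so H is negative definite -> x* is a strict local max.

max


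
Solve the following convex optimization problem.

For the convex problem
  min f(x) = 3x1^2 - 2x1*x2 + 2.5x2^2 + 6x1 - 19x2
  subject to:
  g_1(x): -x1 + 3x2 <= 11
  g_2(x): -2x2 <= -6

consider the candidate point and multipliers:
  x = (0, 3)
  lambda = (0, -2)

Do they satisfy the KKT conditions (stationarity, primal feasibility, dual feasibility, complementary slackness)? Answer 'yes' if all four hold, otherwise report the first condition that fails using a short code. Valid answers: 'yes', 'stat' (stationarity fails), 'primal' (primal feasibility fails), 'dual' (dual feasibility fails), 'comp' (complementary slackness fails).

Gradient of f: grad f(x) = Q x + c = (0, -4)
Constraint values g_i(x) = a_i^T x - b_i:
  g_1((0, 3)) = -2
  g_2((0, 3)) = 0
Stationarity residual: grad f(x) + sum_i lambda_i a_i = (0, 0)
  -> stationarity OK
Primal feasibility (all g_i <= 0): OK
Dual feasibility (all lambda_i >= 0): FAILS
Complementary slackness (lambda_i * g_i(x) = 0 for all i): OK

Verdict: the first failing condition is dual_feasibility -> dual.

dual


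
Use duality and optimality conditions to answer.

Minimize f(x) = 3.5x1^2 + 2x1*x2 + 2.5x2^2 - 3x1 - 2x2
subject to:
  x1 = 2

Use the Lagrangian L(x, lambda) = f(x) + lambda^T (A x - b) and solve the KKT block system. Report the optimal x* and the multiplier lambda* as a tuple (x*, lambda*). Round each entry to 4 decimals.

Form the Lagrangian:
  L(x, lambda) = (1/2) x^T Q x + c^T x + lambda^T (A x - b)
Stationarity (grad_x L = 0): Q x + c + A^T lambda = 0.
Primal feasibility: A x = b.

This gives the KKT block system:
  [ Q   A^T ] [ x     ]   [-c ]
  [ A    0  ] [ lambda ] = [ b ]

Solving the linear system:
  x*      = (2, -0.4)
  lambda* = (-10.2)
  f(x*)   = 7.6

x* = (2, -0.4), lambda* = (-10.2)


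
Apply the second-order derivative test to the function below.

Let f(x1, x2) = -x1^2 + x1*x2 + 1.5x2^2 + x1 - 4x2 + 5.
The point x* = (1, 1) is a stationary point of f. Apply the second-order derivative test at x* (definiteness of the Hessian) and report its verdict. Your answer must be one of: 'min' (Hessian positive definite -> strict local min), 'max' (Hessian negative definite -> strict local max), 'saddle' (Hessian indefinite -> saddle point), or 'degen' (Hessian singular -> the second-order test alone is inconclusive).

Compute the Hessian H = grad^2 f:
  H = [[-2, 1], [1, 3]]
Verify stationarity: grad f(x*) = H x* + g = (0, 0).
Eigenvalues of H: -2.1926, 3.1926.
Eigenvalues have mixed signs, so H is indefinite -> x* is a saddle point.

saddle


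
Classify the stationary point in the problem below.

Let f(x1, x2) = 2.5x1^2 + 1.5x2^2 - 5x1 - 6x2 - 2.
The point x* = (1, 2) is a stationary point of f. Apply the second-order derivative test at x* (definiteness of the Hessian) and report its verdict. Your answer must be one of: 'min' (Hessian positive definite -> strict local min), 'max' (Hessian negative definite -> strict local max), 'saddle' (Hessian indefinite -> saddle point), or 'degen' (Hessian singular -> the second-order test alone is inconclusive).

Compute the Hessian H = grad^2 f:
  H = [[5, 0], [0, 3]]
Verify stationarity: grad f(x*) = H x* + g = (0, 0).
Eigenvalues of H: 3, 5.
Both eigenvalues > 0, so H is positive definite -> x* is a strict local min.

min


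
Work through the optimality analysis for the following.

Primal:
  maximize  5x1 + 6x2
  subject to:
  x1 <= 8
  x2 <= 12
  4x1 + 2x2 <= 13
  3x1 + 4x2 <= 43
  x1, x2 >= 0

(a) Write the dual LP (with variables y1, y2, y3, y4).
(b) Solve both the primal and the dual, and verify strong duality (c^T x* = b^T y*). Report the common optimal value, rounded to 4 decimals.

The standard primal-dual pair for 'max c^T x s.t. A x <= b, x >= 0' is:
  Dual:  min b^T y  s.t.  A^T y >= c,  y >= 0.

So the dual LP is:
  minimize  8y1 + 12y2 + 13y3 + 43y4
  subject to:
    y1 + 4y3 + 3y4 >= 5
    y2 + 2y3 + 4y4 >= 6
    y1, y2, y3, y4 >= 0

Solving the primal: x* = (0, 6.5).
  primal value c^T x* = 39.
Solving the dual: y* = (0, 0, 3, 0).
  dual value b^T y* = 39.
Strong duality: c^T x* = b^T y*. Confirmed.

39


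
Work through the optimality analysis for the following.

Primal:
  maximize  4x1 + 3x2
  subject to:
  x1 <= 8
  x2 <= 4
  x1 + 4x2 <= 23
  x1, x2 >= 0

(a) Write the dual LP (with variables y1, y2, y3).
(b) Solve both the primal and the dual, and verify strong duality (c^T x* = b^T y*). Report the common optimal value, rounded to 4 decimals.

The standard primal-dual pair for 'max c^T x s.t. A x <= b, x >= 0' is:
  Dual:  min b^T y  s.t.  A^T y >= c,  y >= 0.

So the dual LP is:
  minimize  8y1 + 4y2 + 23y3
  subject to:
    y1 + y3 >= 4
    y2 + 4y3 >= 3
    y1, y2, y3 >= 0

Solving the primal: x* = (8, 3.75).
  primal value c^T x* = 43.25.
Solving the dual: y* = (3.25, 0, 0.75).
  dual value b^T y* = 43.25.
Strong duality: c^T x* = b^T y*. Confirmed.

43.25
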